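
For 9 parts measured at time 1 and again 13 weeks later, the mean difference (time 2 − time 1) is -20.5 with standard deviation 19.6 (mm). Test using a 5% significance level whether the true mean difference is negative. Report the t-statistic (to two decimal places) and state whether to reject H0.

t = -3.14; reject H0

H0: μ_d = 0; H1: μ_d < 0 (paired t-test on the differences, left-tailed).
t = d̄/(s_d/√n) = -20.5/(19.6/√9) = -3.14
df = n − 1 = 8
p-value = P(T ≤ -3.14) ≈ 0.0069
Since p ≈ 0.0069 < α = 0.05, reject H0; the evidence is statistically significant.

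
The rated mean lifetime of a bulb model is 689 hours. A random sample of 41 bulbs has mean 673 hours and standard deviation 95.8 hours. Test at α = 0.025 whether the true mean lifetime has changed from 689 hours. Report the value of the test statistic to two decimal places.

H0: μ = 689; H1: μ ≠ 689 (one-sample t-test, two-sided).
t = (x̄ − μ₀)/(s/√n) = (673 − 689)/(95.8/√41) = -1.07
df = n − 1 = 40
Two-sided p-value ≈ 0.291
Since p ≈ 0.291 > α = 0.025, fail to reject H0; the evidence is not statistically significant.

-1.07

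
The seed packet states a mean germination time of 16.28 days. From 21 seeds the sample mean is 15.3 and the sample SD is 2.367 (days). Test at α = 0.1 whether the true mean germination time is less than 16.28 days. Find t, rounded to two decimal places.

-1.90

H0: μ = 16.28; H1: μ < 16.28 (one-sample t-test, left-tailed).
t = (x̄ − μ₀)/(s/√n) = (15.3 − 16.28)/(2.367/√21) = -1.90
df = n − 1 = 20
p-value = P(T ≤ -1.90) ≈ 0.0362
Since p ≈ 0.0362 < α = 0.1, reject H0; the evidence is statistically significant.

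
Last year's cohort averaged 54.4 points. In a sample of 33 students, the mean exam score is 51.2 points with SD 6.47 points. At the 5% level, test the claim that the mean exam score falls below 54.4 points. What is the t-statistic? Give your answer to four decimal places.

H0: μ = 54.4; H1: μ < 54.4 (one-sample t-test, left-tailed).
t = (x̄ − μ₀)/(s/√n) = (51.2 − 54.4)/(6.47/√33) = -2.8412
df = n − 1 = 32
p-value = P(T ≤ -2.8412) ≈ 0.0039
Since p ≈ 0.0039 < α = 0.05, reject H0; the data support H1.

-2.8412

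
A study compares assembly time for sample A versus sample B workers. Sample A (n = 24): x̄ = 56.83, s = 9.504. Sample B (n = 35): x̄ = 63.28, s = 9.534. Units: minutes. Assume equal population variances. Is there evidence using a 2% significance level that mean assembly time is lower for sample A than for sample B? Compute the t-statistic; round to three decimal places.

-2.556

Let group 1 = sample A, group 2 = sample B. H0: μ_1 = μ_2; H1: μ_1 < μ_2 (two-sample pooled-variance t-test, left-tailed).
s_p² = [(24−1)·9.504² + (35−1)·9.534²]/(24+35−2) = 90.6667
t = (56.83 − 63.28)/√[90.6667·(1/24 + 1/35)] = -2.556
df = n₁ + n₂ − 2 = 57
p-value = P(T ≤ -2.556) ≈ 0.007
Since p ≈ 0.007 < α = 0.02, reject H0; the evidence is statistically significant.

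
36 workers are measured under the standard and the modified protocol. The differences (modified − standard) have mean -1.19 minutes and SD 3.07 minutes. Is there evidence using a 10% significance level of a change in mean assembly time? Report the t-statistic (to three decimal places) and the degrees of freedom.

t = -2.326, df = 35

H0: μ_d = 0; H1: μ_d ≠ 0 (paired t-test on the differences, two-sided).
t = d̄/(s_d/√n) = -1.19/(3.07/√36) = -2.326
df = n − 1 = 35
Two-sided p-value ≈ 0.026
Since p ≈ 0.026 < α = 0.1, reject H0; the data support H1.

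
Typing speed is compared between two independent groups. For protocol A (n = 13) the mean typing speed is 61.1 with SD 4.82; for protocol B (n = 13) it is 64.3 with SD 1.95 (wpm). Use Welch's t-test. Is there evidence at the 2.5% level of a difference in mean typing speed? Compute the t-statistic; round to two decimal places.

-2.22

Let group 1 = protocol A, group 2 = protocol B. H0: μ_1 = μ_2; H1: μ_1 ≠ μ_2 (Welch's two-sample t-test, two-sided).
t = (x̄_1 − x̄_2)/√(s_1²/n_1 + s_2²/n_2) = (61.1 − 64.3)/√(4.82²/13 + 1.95²/13) = -2.22
Welch–Satterthwaite df ≈ 15.83
Two-sided p-value ≈ 0.0415
Since p ≈ 0.0415 > α = 0.025, fail to reject H0; the data do not provide sufficient evidence against H0.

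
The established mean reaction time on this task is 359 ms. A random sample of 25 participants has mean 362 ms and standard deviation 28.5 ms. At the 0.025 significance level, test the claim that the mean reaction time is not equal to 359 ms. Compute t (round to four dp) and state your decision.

H0: μ = 359; H1: μ ≠ 359 (one-sample t-test, two-sided).
t = (x̄ − μ₀)/(s/√n) = (362 − 359)/(28.5/√25) = 0.5263
df = n − 1 = 24
Two-sided p-value ≈ 0.603
Since p ≈ 0.603 > α = 0.025, fail to reject H0; the data do not provide sufficient evidence against H0.

t = 0.5263; fail to reject H0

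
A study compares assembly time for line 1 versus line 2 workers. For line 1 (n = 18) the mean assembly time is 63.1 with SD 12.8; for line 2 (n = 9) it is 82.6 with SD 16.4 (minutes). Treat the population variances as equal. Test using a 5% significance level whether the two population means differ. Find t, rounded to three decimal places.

-3.399

Let group 1 = line 1, group 2 = line 2. H0: μ_1 = μ_2; H1: μ_1 ≠ μ_2 (two-sample pooled-variance t-test, two-sided).
s_p² = [(18−1)·12.8² + (9−1)·16.4²]/(18+9−2) = 197.478
t = (63.1 − 82.6)/√[197.478·(1/18 + 1/9)] = -3.399
df = n₁ + n₂ − 2 = 25
Two-sided p-value ≈ 0.0023
Since p ≈ 0.0023 < α = 0.05, reject H0; the evidence is statistically significant.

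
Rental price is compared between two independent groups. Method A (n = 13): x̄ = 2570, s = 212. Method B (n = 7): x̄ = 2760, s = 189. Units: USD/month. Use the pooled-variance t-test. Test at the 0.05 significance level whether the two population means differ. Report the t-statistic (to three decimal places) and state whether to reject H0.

t = -1.981; fail to reject H0

Let group 1 = method A, group 2 = method B. H0: μ_1 = μ_2; H1: μ_1 ≠ μ_2 (two-sample pooled-variance t-test, two-sided).
s_p² = [(13−1)·212² + (7−1)·189²]/(13+7−2) = 41869.7
t = (2570 − 2760)/√[41869.7·(1/13 + 1/7)] = -1.981
df = n₁ + n₂ − 2 = 18
Two-sided p-value ≈ 0.063
Since p ≈ 0.063 > α = 0.05, fail to reject H0; the data do not provide sufficient evidence against H0.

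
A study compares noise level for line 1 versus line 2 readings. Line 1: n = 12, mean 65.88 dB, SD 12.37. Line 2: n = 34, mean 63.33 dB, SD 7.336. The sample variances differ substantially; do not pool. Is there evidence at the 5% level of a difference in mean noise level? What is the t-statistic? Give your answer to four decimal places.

Let group 1 = line 1, group 2 = line 2. H0: μ_1 = μ_2; H1: μ_1 ≠ μ_2 (Welch's two-sample t-test, two-sided).
t = (x̄_1 − x̄_2)/√(s_1²/n_1 + s_2²/n_2) = (65.88 − 63.33)/√(12.37²/12 + 7.336²/34) = 0.6735
Welch–Satterthwaite df ≈ 13.83
Two-sided p-value ≈ 0.5117
Since p ≈ 0.5117 > α = 0.05, fail to reject H0; the evidence is not statistically significant.

0.6735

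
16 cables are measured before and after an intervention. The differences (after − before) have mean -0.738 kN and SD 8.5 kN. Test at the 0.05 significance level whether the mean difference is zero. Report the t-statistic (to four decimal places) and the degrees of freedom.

t = -0.3473, df = 15

H0: μ_d = 0; H1: μ_d ≠ 0 (paired t-test on the differences, two-sided).
t = d̄/(s_d/√n) = -0.738/(8.5/√16) = -0.3473
df = n − 1 = 15
Two-sided p-value ≈ 0.7332
Since p ≈ 0.7332 > α = 0.05, fail to reject H0; the evidence is not statistically significant.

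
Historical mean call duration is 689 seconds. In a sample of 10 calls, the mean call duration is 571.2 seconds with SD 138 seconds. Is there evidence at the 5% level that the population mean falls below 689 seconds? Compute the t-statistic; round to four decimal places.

H0: μ = 689; H1: μ < 689 (one-sample t-test, left-tailed).
t = (x̄ − μ₀)/(s/√n) = (571.2 − 689)/(138/√10) = -2.6994
df = n − 1 = 9
p-value = P(T ≤ -2.6994) ≈ 0.012
Since p ≈ 0.012 < α = 0.05, reject H0; the evidence is statistically significant.

-2.6994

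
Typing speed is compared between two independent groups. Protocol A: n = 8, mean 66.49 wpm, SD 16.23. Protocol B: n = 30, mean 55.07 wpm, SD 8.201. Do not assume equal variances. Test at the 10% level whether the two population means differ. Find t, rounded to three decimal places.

Let group 1 = protocol A, group 2 = protocol B. H0: μ_1 = μ_2; H1: μ_1 ≠ μ_2 (Welch's two-sample t-test, two-sided).
t = (x̄_1 − x̄_2)/√(s_1²/n_1 + s_2²/n_2) = (66.49 − 55.07)/√(16.23²/8 + 8.201²/30) = 1.926
Welch–Satterthwaite df ≈ 7.98
Two-sided p-value ≈ 0.090
Since p ≈ 0.090 < α = 0.1, reject H0; the evidence is statistically significant.

1.926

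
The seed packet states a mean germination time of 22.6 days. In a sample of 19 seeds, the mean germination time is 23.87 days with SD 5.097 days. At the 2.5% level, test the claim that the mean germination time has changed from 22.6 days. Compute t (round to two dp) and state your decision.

t = 1.09; fail to reject H0

H0: μ = 22.6; H1: μ ≠ 22.6 (one-sample t-test, two-sided).
t = (x̄ − μ₀)/(s/√n) = (23.87 − 22.6)/(5.097/√19) = 1.09
df = n − 1 = 18
Two-sided p-value ≈ 0.2918
Since p ≈ 0.2918 > α = 0.025, fail to reject H0; the evidence is not statistically significant.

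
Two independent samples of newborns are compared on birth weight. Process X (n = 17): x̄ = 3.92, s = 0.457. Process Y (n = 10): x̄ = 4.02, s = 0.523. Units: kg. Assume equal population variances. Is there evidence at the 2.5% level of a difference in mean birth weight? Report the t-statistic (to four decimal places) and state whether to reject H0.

Let group 1 = process X, group 2 = process Y. H0: μ_1 = μ_2; H1: μ_1 ≠ μ_2 (two-sample pooled-variance t-test, two-sided).
s_p² = [(17−1)·0.457² + (10−1)·0.523²]/(17+10−2) = 0.232134
t = (3.92 − 4.02)/√[0.232134·(1/17 + 1/10)] = -0.5208
df = n₁ + n₂ − 2 = 25
Two-sided p-value ≈ 0.607
Since p ≈ 0.607 > α = 0.025, fail to reject H0; the evidence is not statistically significant.

t = -0.5208; fail to reject H0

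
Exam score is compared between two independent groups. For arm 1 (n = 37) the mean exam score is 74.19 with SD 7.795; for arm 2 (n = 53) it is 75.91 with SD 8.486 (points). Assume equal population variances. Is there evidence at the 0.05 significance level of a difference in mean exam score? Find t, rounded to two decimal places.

Let group 1 = arm 1, group 2 = arm 2. H0: μ_1 = μ_2; H1: μ_1 ≠ μ_2 (two-sample pooled-variance t-test, two-sided).
s_p² = [(37−1)·7.795² + (53−1)·8.486²]/(37+53−2) = 67.4099
t = (74.19 − 75.91)/√[67.4099·(1/37 + 1/53)] = -0.98
df = n₁ + n₂ − 2 = 88
Two-sided p-value ≈ 0.331
Since p ≈ 0.331 > α = 0.05, fail to reject H0; the data do not provide sufficient evidence against H0.

-0.98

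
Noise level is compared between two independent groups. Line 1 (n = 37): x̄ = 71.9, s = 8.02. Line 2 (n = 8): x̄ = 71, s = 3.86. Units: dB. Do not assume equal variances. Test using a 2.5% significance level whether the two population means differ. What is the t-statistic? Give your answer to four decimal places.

Let group 1 = line 1, group 2 = line 2. H0: μ_1 = μ_2; H1: μ_1 ≠ μ_2 (Welch's two-sample t-test, two-sided).
t = (x̄_1 − x̄_2)/√(s_1²/n_1 + s_2²/n_2) = (71.9 − 71)/√(8.02²/37 + 3.86²/8) = 0.4743
Welch–Satterthwaite df ≈ 22.38
Two-sided p-value ≈ 0.6399
Since p ≈ 0.6399 > α = 0.025, fail to reject H0; the evidence is not statistically significant.

0.4743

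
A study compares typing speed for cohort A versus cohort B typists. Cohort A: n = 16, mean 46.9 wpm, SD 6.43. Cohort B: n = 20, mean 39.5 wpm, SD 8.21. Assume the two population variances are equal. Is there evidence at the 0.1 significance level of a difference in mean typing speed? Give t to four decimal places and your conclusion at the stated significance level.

Let group 1 = cohort A, group 2 = cohort B. H0: μ_1 = μ_2; H1: μ_1 ≠ μ_2 (two-sample pooled-variance t-test, two-sided).
s_p² = [(16−1)·6.43² + (20−1)·8.21²]/(16+20−2) = 55.9074
t = (46.9 − 39.5)/√[55.9074·(1/16 + 1/20)] = 2.9507
df = n₁ + n₂ − 2 = 34
Two-sided p-value ≈ 0.006
Since p ≈ 0.006 < α = 0.1, reject H0; the data support H1.

t = 2.9507; reject H0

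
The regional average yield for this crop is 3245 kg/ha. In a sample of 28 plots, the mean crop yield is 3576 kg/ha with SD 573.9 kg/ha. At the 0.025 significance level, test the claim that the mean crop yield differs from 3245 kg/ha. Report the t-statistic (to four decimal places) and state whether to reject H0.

H0: μ = 3245; H1: μ ≠ 3245 (one-sample t-test, two-sided).
t = (x̄ − μ₀)/(s/√n) = (3576 − 3245)/(573.9/√28) = 3.0519
df = n − 1 = 27
Two-sided p-value ≈ 0.0051
Since p ≈ 0.0051 < α = 0.025, reject H0; the data support H1.

t = 3.0519; reject H0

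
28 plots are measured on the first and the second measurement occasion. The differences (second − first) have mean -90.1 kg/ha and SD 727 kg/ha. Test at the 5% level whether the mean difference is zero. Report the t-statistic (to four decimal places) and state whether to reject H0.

H0: μ_d = 0; H1: μ_d ≠ 0 (paired t-test on the differences, two-sided).
t = d̄/(s_d/√n) = -90.1/(727/√28) = -0.6558
df = n − 1 = 27
Two-sided p-value ≈ 0.518
Since p ≈ 0.518 > α = 0.05, fail to reject H0; the evidence is not statistically significant.

t = -0.6558; fail to reject H0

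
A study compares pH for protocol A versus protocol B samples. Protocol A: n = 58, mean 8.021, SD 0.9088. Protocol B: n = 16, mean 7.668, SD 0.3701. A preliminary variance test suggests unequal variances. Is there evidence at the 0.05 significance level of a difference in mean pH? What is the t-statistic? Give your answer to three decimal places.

2.338

Let group 1 = protocol A, group 2 = protocol B. H0: μ_1 = μ_2; H1: μ_1 ≠ μ_2 (Welch's two-sample t-test, two-sided).
t = (x̄_1 − x̄_2)/√(s_1²/n_1 + s_2²/n_2) = (8.021 − 7.668)/√(0.9088²/58 + 0.3701²/16) = 2.338
Welch–Satterthwaite df ≈ 61.57
Two-sided p-value ≈ 0.0227
Since p ≈ 0.0227 < α = 0.05, reject H0; the data support H1.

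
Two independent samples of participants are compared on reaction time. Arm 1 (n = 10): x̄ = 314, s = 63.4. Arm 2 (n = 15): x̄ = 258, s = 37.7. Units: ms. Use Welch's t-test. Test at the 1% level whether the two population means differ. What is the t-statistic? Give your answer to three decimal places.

2.513

Let group 1 = arm 1, group 2 = arm 2. H0: μ_1 = μ_2; H1: μ_1 ≠ μ_2 (Welch's two-sample t-test, two-sided).
t = (x̄_1 − x̄_2)/√(s_1²/n_1 + s_2²/n_2) = (314 − 258)/√(63.4²/10 + 37.7²/15) = 2.513
Welch–Satterthwaite df ≈ 13.27
Two-sided p-value ≈ 0.026
Since p ≈ 0.026 > α = 0.01, fail to reject H0; the evidence is not statistically significant.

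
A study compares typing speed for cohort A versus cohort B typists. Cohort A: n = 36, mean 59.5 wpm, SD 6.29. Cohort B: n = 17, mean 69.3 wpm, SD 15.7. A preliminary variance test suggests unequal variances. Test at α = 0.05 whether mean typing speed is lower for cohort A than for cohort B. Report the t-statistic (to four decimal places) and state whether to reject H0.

t = -2.4813; reject H0

Let group 1 = cohort A, group 2 = cohort B. H0: μ_1 = μ_2; H1: μ_1 < μ_2 (Welch's two-sample t-test, left-tailed).
t = (x̄_1 − x̄_2)/√(s_1²/n_1 + s_2²/n_2) = (59.5 − 69.3)/√(6.29²/36 + 15.7²/17) = -2.4813
Welch–Satterthwaite df ≈ 18.47
p-value = P(T ≤ -2.4813) ≈ 0.0115
Since p ≈ 0.0115 < α = 0.05, reject H0; the evidence is statistically significant.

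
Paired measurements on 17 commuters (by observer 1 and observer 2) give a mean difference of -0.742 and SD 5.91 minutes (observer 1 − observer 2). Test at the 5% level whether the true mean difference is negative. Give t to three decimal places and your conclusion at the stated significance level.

H0: μ_d = 0; H1: μ_d < 0 (paired t-test on the differences, left-tailed).
t = d̄/(s_d/√n) = -0.742/(5.91/√17) = -0.518
df = n − 1 = 16
p-value = P(T ≤ -0.518) ≈ 0.3059
Since p ≈ 0.3059 > α = 0.05, fail to reject H0; the evidence is not statistically significant.

t = -0.518; fail to reject H0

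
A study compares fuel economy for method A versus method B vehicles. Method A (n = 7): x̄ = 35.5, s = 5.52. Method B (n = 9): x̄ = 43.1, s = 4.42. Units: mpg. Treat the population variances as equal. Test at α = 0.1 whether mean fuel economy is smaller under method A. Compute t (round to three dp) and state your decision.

t = -3.064; reject H0

Let group 1 = method A, group 2 = method B. H0: μ_1 = μ_2; H1: μ_1 < μ_2 (two-sample pooled-variance t-test, left-tailed).
s_p² = [(7−1)·5.52² + (9−1)·4.42²]/(7+9−2) = 24.2224
t = (35.5 − 43.1)/√[24.2224·(1/7 + 1/9)] = -3.064
df = n₁ + n₂ − 2 = 14
p-value = P(T ≤ -3.064) ≈ 0.004
Since p ≈ 0.004 < α = 0.1, reject H0; the evidence is statistically significant.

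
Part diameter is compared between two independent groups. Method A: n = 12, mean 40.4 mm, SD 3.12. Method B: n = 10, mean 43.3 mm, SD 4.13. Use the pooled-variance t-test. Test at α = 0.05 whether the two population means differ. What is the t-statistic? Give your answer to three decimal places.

Let group 1 = method A, group 2 = method B. H0: μ_1 = μ_2; H1: μ_1 ≠ μ_2 (two-sample pooled-variance t-test, two-sided).
s_p² = [(12−1)·3.12² + (10−1)·4.13²]/(12+10−2) = 13.0295
t = (40.4 − 43.3)/√[13.0295·(1/12 + 1/10)] = -1.876
df = n₁ + n₂ − 2 = 20
Two-sided p-value ≈ 0.0753
Since p ≈ 0.0753 > α = 0.05, fail to reject H0; the evidence is not statistically significant.

-1.876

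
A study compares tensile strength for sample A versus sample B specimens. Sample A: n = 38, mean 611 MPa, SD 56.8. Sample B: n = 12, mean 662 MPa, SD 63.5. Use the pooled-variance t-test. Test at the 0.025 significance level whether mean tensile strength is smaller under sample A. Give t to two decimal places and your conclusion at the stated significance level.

t = -2.64; reject H0

Let group 1 = sample A, group 2 = sample B. H0: μ_1 = μ_2; H1: μ_1 < μ_2 (two-sample pooled-variance t-test, left-tailed).
s_p² = [(38−1)·56.8² + (12−1)·63.5²]/(38+12−2) = 3410.95
t = (611 − 662)/√[3410.95·(1/38 + 1/12)] = -2.64
df = n₁ + n₂ − 2 = 48
p-value = P(T ≤ -2.64) ≈ 0.0056
Since p ≈ 0.0056 < α = 0.025, reject H0; the evidence is statistically significant.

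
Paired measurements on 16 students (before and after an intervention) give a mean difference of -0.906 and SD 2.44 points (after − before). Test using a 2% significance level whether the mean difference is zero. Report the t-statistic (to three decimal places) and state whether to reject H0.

H0: μ_d = 0; H1: μ_d ≠ 0 (paired t-test on the differences, two-sided).
t = d̄/(s_d/√n) = -0.906/(2.44/√16) = -1.485
df = n − 1 = 15
Two-sided p-value ≈ 0.158
Since p ≈ 0.158 > α = 0.02, fail to reject H0; the data do not provide sufficient evidence against H0.

t = -1.485; fail to reject H0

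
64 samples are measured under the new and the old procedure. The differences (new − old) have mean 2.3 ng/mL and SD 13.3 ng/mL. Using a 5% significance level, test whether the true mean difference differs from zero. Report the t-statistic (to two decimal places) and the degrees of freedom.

t = 1.38, df = 63

H0: μ_d = 0; H1: μ_d ≠ 0 (paired t-test on the differences, two-sided).
t = d̄/(s_d/√n) = 2.3/(13.3/√64) = 1.38
df = n − 1 = 63
Two-sided p-value ≈ 0.1714
Since p ≈ 0.1714 > α = 0.05, fail to reject H0; the data do not provide sufficient evidence against H0.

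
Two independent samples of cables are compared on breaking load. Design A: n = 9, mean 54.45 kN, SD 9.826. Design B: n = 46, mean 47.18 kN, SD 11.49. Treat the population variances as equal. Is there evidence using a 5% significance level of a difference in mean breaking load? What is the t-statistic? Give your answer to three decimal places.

1.772

Let group 1 = design A, group 2 = design B. H0: μ_1 = μ_2; H1: μ_1 ≠ μ_2 (two-sample pooled-variance t-test, two-sided).
s_p² = [(9−1)·9.826² + (46−1)·11.49²]/(9+46−2) = 126.666
t = (54.45 − 47.18)/√[126.666·(1/9 + 1/46)] = 1.772
df = n₁ + n₂ − 2 = 53
Two-sided p-value ≈ 0.0821
Since p ≈ 0.0821 > α = 0.05, fail to reject H0; the data do not provide sufficient evidence against H0.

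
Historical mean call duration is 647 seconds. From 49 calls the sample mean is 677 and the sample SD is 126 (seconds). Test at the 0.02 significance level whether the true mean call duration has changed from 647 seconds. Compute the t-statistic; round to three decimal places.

1.667

H0: μ = 647; H1: μ ≠ 647 (one-sample t-test, two-sided).
t = (x̄ − μ₀)/(s/√n) = (677 − 647)/(126/√49) = 1.667
df = n − 1 = 48
Two-sided p-value ≈ 0.1021
Since p ≈ 0.1021 > α = 0.02, fail to reject H0; the evidence is not statistically significant.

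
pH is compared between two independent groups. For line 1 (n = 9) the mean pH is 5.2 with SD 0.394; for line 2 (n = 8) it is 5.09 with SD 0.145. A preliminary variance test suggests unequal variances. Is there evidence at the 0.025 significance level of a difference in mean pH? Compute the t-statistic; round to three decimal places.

Let group 1 = line 1, group 2 = line 2. H0: μ_1 = μ_2; H1: μ_1 ≠ μ_2 (Welch's two-sample t-test, two-sided).
t = (x̄_1 − x̄_2)/√(s_1²/n_1 + s_2²/n_2) = (5.2 − 5.09)/√(0.394²/9 + 0.145²/8) = 0.780
Welch–Satterthwaite df ≈ 10.35
Two-sided p-value ≈ 0.4527
Since p ≈ 0.4527 > α = 0.025, fail to reject H0; the evidence is not statistically significant.

0.780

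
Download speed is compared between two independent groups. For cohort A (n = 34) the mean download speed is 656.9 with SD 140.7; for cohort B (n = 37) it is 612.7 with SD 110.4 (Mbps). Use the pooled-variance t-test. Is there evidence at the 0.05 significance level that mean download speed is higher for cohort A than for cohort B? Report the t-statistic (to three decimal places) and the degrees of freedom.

t = 1.479, df = 69

Let group 1 = cohort A, group 2 = cohort B. H0: μ_1 = μ_2; H1: μ_1 > μ_2 (two-sample pooled-variance t-test, right-tailed).
s_p² = [(34−1)·140.7² + (37−1)·110.4²]/(34+37−2) = 15826.9
t = (656.9 − 612.7)/√[15826.9·(1/34 + 1/37)] = 1.479
df = n₁ + n₂ − 2 = 69
p-value = P(T ≥ 1.479) ≈ 0.072
Since p ≈ 0.072 > α = 0.05, fail to reject H0; the evidence is not statistically significant.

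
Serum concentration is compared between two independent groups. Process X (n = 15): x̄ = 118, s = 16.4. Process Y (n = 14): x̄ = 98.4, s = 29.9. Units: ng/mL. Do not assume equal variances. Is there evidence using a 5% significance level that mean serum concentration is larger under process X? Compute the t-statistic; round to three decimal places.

2.167

Let group 1 = process X, group 2 = process Y. H0: μ_1 = μ_2; H1: μ_1 > μ_2 (Welch's two-sample t-test, right-tailed).
t = (x̄_1 − x̄_2)/√(s_1²/n_1 + s_2²/n_2) = (118 − 98.4)/√(16.4²/15 + 29.9²/14) = 2.167
Welch–Satterthwaite df ≈ 19.87
p-value = P(T ≥ 2.167) ≈ 0.021
Since p ≈ 0.021 < α = 0.05, reject H0; the data support H1.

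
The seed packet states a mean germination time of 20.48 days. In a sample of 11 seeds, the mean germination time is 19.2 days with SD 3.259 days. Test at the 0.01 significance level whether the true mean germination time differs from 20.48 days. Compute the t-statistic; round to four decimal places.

H0: μ = 20.48; H1: μ ≠ 20.48 (one-sample t-test, two-sided).
t = (x̄ − μ₀)/(s/√n) = (19.2 − 20.48)/(3.259/√11) = -1.3026
df = n − 1 = 10
Two-sided p-value ≈ 0.2219
Since p ≈ 0.2219 > α = 0.01, fail to reject H0; the evidence is not statistically significant.

-1.3026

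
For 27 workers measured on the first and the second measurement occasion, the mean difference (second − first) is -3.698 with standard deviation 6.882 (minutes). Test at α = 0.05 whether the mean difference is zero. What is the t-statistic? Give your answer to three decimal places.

H0: μ_d = 0; H1: μ_d ≠ 0 (paired t-test on the differences, two-sided).
t = d̄/(s_d/√n) = -3.698/(6.882/√27) = -2.792
df = n − 1 = 26
Two-sided p-value ≈ 0.0097
Since p ≈ 0.0097 < α = 0.05, reject H0; the evidence is statistically significant.

-2.792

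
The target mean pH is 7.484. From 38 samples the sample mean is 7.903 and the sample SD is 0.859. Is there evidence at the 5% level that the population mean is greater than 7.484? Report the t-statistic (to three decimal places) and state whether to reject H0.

H0: μ = 7.484; H1: μ > 7.484 (one-sample t-test, right-tailed).
t = (x̄ − μ₀)/(s/√n) = (7.903 − 7.484)/(0.859/√38) = 3.007
df = n − 1 = 37
p-value = P(T ≥ 3.007) ≈ 0.002
Since p ≈ 0.002 < α = 0.05, reject H0; the data support H1.

t = 3.007; reject H0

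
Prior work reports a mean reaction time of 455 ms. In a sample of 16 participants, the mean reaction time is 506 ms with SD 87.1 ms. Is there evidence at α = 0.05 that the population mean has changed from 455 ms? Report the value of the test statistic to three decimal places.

2.342

H0: μ = 455; H1: μ ≠ 455 (one-sample t-test, two-sided).
t = (x̄ − μ₀)/(s/√n) = (506 − 455)/(87.1/√16) = 2.342
df = n − 1 = 15
Two-sided p-value ≈ 0.0334
Since p ≈ 0.0334 < α = 0.05, reject H0; the data support H1.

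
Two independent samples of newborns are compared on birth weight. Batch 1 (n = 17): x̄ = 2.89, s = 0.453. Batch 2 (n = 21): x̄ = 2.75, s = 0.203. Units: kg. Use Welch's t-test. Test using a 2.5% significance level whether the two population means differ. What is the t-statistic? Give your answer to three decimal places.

Let group 1 = batch 1, group 2 = batch 2. H0: μ_1 = μ_2; H1: μ_1 ≠ μ_2 (Welch's two-sample t-test, two-sided).
t = (x̄_1 − x̄_2)/√(s_1²/n_1 + s_2²/n_2) = (2.89 − 2.75)/√(0.453²/17 + 0.203²/21) = 1.182
Welch–Satterthwaite df ≈ 21.18
Two-sided p-value ≈ 0.2504
Since p ≈ 0.2504 > α = 0.025, fail to reject H0; the data do not provide sufficient evidence against H0.

1.182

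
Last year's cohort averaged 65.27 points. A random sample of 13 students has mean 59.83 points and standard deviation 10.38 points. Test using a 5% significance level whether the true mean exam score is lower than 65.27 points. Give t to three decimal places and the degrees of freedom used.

t = -1.890, df = 12

H0: μ = 65.27; H1: μ < 65.27 (one-sample t-test, left-tailed).
t = (x̄ − μ₀)/(s/√n) = (59.83 − 65.27)/(10.38/√13) = -1.890
df = n − 1 = 12
p-value = P(T ≤ -1.890) ≈ 0.042
Since p ≈ 0.042 < α = 0.05, reject H0; the data support H1.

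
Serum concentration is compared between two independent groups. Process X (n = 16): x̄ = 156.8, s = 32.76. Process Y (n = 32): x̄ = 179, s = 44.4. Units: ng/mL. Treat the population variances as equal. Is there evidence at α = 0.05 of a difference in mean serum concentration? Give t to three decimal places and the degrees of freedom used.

Let group 1 = process X, group 2 = process Y. H0: μ_1 = μ_2; H1: μ_1 ≠ μ_2 (two-sample pooled-variance t-test, two-sided).
s_p² = [(16−1)·32.76² + (32−1)·44.4²]/(16+32−2) = 1678.49
t = (156.8 − 179)/√[1678.49·(1/16 + 1/32)] = -1.770
df = n₁ + n₂ − 2 = 46
Two-sided p-value ≈ 0.083
Since p ≈ 0.083 > α = 0.05, fail to reject H0; the evidence is not statistically significant.

t = -1.770, df = 46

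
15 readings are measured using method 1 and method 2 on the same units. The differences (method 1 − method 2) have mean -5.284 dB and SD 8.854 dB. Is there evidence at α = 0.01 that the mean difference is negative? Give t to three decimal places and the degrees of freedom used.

t = -2.311, df = 14

H0: μ_d = 0; H1: μ_d < 0 (paired t-test on the differences, left-tailed).
t = d̄/(s_d/√n) = -5.284/(8.854/√15) = -2.311
df = n − 1 = 14
p-value = P(T ≤ -2.311) ≈ 0.018
Since p ≈ 0.018 > α = 0.01, fail to reject H0; the evidence is not statistically significant.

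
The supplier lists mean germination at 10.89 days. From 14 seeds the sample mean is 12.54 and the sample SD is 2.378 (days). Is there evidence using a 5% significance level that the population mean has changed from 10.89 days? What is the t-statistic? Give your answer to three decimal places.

2.596

H0: μ = 10.89; H1: μ ≠ 10.89 (one-sample t-test, two-sided).
t = (x̄ − μ₀)/(s/√n) = (12.54 − 10.89)/(2.378/√14) = 2.596
df = n − 1 = 13
Two-sided p-value ≈ 0.022
Since p ≈ 0.022 < α = 0.05, reject H0; the data support H1.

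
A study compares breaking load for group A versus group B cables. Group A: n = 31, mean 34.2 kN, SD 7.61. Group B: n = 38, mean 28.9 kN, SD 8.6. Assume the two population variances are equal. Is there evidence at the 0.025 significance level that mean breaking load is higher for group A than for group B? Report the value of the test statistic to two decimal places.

Let group 1 = group A, group 2 = group B. H0: μ_1 = μ_2; H1: μ_1 > μ_2 (two-sample pooled-variance t-test, right-tailed).
s_p² = [(31−1)·7.61² + (38−1)·8.6²]/(31+38−2) = 66.7744
t = (34.2 − 28.9)/√[66.7744·(1/31 + 1/38)] = 2.68
df = n₁ + n₂ − 2 = 67
p-value = P(T ≥ 2.68) ≈ 0.005
Since p ≈ 0.005 < α = 0.025, reject H0; the data support H1.

2.68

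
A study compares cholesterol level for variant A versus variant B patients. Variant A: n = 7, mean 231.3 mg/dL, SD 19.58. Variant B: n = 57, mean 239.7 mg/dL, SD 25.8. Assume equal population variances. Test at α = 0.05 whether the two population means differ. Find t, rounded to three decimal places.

Let group 1 = variant A, group 2 = variant B. H0: μ_1 = μ_2; H1: μ_1 ≠ μ_2 (two-sample pooled-variance t-test, two-sided).
s_p² = [(7−1)·19.58² + (57−1)·25.8²]/(7+57−2) = 638.324
t = (231.3 − 239.7)/√[638.324·(1/7 + 1/57)] = -0.830
df = n₁ + n₂ − 2 = 62
Two-sided p-value ≈ 0.4096
Since p ≈ 0.4096 > α = 0.05, fail to reject H0; the evidence is not statistically significant.

-0.830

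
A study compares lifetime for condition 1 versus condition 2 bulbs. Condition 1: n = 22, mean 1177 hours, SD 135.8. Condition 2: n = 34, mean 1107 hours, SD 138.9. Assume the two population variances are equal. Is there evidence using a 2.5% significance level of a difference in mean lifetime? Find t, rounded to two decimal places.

1.86

Let group 1 = condition 1, group 2 = condition 2. H0: μ_1 = μ_2; H1: μ_1 ≠ μ_2 (two-sample pooled-variance t-test, two-sided).
s_p² = [(22−1)·135.8² + (34−1)·138.9²]/(22+34−2) = 18962
t = (1177 − 1107)/√[18962·(1/22 + 1/34)] = 1.86
df = n₁ + n₂ − 2 = 54
Two-sided p-value ≈ 0.069
Since p ≈ 0.069 > α = 0.025, fail to reject H0; the data do not provide sufficient evidence against H0.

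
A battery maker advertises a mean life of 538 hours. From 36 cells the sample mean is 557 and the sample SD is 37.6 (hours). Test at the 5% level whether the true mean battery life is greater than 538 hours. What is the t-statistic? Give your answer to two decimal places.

H0: μ = 538; H1: μ > 538 (one-sample t-test, right-tailed).
t = (x̄ − μ₀)/(s/√n) = (557 − 538)/(37.6/√36) = 3.03
df = n − 1 = 35
p-value = P(T ≥ 3.03) ≈ 0.002
Since p ≈ 0.002 < α = 0.05, reject H0; the evidence is statistically significant.

3.03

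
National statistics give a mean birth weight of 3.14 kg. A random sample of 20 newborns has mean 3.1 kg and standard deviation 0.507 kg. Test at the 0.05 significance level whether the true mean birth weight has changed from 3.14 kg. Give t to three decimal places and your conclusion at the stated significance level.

t = -0.353; fail to reject H0

H0: μ = 3.14; H1: μ ≠ 3.14 (one-sample t-test, two-sided).
t = (x̄ − μ₀)/(s/√n) = (3.1 − 3.14)/(0.507/√20) = -0.353
df = n − 1 = 19
Two-sided p-value ≈ 0.728
Since p ≈ 0.728 > α = 0.05, fail to reject H0; the evidence is not statistically significant.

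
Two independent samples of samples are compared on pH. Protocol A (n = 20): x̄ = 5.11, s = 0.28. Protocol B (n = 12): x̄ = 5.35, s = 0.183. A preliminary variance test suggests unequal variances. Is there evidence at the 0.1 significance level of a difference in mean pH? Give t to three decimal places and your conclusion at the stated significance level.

t = -2.930; reject H0

Let group 1 = protocol A, group 2 = protocol B. H0: μ_1 = μ_2; H1: μ_1 ≠ μ_2 (Welch's two-sample t-test, two-sided).
t = (x̄_1 − x̄_2)/√(s_1²/n_1 + s_2²/n_2) = (5.11 − 5.35)/√(0.28²/20 + 0.183²/12) = -2.930
Welch–Satterthwaite df ≈ 29.69
Two-sided p-value ≈ 0.006
Since p ≈ 0.006 < α = 0.1, reject H0; the data support H1.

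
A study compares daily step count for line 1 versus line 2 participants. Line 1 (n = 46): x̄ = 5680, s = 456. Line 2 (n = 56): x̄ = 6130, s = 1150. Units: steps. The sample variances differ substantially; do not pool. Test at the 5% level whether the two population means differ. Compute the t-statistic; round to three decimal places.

-2.683

Let group 1 = line 1, group 2 = line 2. H0: μ_1 = μ_2; H1: μ_1 ≠ μ_2 (Welch's two-sample t-test, two-sided).
t = (x̄_1 − x̄_2)/√(s_1²/n_1 + s_2²/n_2) = (5680 − 6130)/√(456²/46 + 1150²/56) = -2.683
Welch–Satterthwaite df ≈ 74.72
Two-sided p-value ≈ 0.0090
Since p ≈ 0.0090 < α = 0.05, reject H0; the evidence is statistically significant.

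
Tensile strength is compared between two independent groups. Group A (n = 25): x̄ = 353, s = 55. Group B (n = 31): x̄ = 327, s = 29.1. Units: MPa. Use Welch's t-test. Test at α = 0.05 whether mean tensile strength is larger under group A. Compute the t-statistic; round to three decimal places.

2.135

Let group 1 = group A, group 2 = group B. H0: μ_1 = μ_2; H1: μ_1 > μ_2 (Welch's two-sample t-test, right-tailed).
t = (x̄_1 − x̄_2)/√(s_1²/n_1 + s_2²/n_2) = (353 − 327)/√(55²/25 + 29.1²/31) = 2.135
Welch–Satterthwaite df ≈ 34.65
p-value = P(T ≥ 2.135) ≈ 0.020
Since p ≈ 0.020 < α = 0.05, reject H0; the evidence is statistically significant.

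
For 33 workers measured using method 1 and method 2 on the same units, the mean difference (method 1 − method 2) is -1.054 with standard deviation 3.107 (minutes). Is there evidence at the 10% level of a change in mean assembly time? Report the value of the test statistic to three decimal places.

-1.949

H0: μ_d = 0; H1: μ_d ≠ 0 (paired t-test on the differences, two-sided).
t = d̄/(s_d/√n) = -1.054/(3.107/√33) = -1.949
df = n − 1 = 32
Two-sided p-value ≈ 0.060
Since p ≈ 0.060 < α = 0.1, reject H0; the data support H1.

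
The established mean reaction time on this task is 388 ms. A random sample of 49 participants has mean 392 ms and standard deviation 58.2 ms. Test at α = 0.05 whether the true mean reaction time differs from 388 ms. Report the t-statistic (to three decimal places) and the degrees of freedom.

t = 0.481, df = 48

H0: μ = 388; H1: μ ≠ 388 (one-sample t-test, two-sided).
t = (x̄ − μ₀)/(s/√n) = (392 − 388)/(58.2/√49) = 0.481
df = n − 1 = 48
Two-sided p-value ≈ 0.6326
Since p ≈ 0.6326 > α = 0.05, fail to reject H0; the evidence is not statistically significant.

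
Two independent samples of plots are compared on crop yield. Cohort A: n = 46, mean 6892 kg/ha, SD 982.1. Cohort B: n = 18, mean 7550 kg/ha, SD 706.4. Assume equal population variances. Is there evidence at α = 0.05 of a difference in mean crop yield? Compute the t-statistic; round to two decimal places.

Let group 1 = cohort A, group 2 = cohort B. H0: μ_1 = μ_2; H1: μ_1 ≠ μ_2 (two-sample pooled-variance t-test, two-sided).
s_p² = [(46−1)·982.1² + (18−1)·706.4²]/(46+18−2) = 836878
t = (6892 − 7550)/√[836878·(1/46 + 1/18)] = -2.59
df = n₁ + n₂ − 2 = 62
Two-sided p-value ≈ 0.012
Since p ≈ 0.012 < α = 0.05, reject H0; the evidence is statistically significant.

-2.59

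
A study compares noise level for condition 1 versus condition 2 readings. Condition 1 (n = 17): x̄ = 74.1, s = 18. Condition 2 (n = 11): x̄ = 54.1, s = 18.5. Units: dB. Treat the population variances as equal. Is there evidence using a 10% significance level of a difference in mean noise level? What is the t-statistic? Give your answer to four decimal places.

2.8408

Let group 1 = condition 1, group 2 = condition 2. H0: μ_1 = μ_2; H1: μ_1 ≠ μ_2 (two-sample pooled-variance t-test, two-sided).
s_p² = [(17−1)·18² + (11−1)·18.5²]/(17+11−2) = 331.019
t = (74.1 − 54.1)/√[331.019·(1/17 + 1/11)] = 2.8408
df = n₁ + n₂ − 2 = 26
Two-sided p-value ≈ 0.0086
Since p ≈ 0.0086 < α = 0.1, reject H0; the data support H1.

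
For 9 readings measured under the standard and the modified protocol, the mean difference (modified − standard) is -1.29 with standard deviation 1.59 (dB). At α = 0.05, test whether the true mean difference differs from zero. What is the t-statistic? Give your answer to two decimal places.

H0: μ_d = 0; H1: μ_d ≠ 0 (paired t-test on the differences, two-sided).
t = d̄/(s_d/√n) = -1.29/(1.59/√9) = -2.43
df = n − 1 = 8
Two-sided p-value ≈ 0.0409
Since p ≈ 0.0409 < α = 0.05, reject H0; the data support H1.

-2.43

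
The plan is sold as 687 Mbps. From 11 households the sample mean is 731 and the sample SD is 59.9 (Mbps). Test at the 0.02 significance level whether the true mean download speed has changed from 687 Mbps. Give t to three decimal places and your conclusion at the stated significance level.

H0: μ = 687; H1: μ ≠ 687 (one-sample t-test, two-sided).
t = (x̄ − μ₀)/(s/√n) = (731 − 687)/(59.9/√11) = 2.436
df = n − 1 = 10
Two-sided p-value ≈ 0.0351
Since p ≈ 0.0351 > α = 0.02, fail to reject H0; the evidence is not statistically significant.

t = 2.436; fail to reject H0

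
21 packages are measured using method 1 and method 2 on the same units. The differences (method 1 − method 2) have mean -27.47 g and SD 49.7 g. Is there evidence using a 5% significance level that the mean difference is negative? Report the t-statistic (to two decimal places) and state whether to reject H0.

t = -2.53; reject H0

H0: μ_d = 0; H1: μ_d < 0 (paired t-test on the differences, left-tailed).
t = d̄/(s_d/√n) = -27.47/(49.7/√21) = -2.53
df = n − 1 = 20
p-value = P(T ≤ -2.53) ≈ 0.010
Since p ≈ 0.010 < α = 0.05, reject H0; the data support H1.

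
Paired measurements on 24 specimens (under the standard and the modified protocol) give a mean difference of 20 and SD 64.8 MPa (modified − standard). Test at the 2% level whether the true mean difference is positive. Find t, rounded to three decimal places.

1.512

H0: μ_d = 0; H1: μ_d > 0 (paired t-test on the differences, right-tailed).
t = d̄/(s_d/√n) = 20/(64.8/√24) = 1.512
df = n − 1 = 23
p-value = P(T ≥ 1.512) ≈ 0.072
Since p ≈ 0.072 > α = 0.02, fail to reject H0; the data do not provide sufficient evidence against H0.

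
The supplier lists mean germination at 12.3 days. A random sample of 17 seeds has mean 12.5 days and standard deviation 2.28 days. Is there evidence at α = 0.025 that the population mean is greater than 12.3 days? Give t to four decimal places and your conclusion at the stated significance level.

t = 0.3617; fail to reject H0

H0: μ = 12.3; H1: μ > 12.3 (one-sample t-test, right-tailed).
t = (x̄ − μ₀)/(s/√n) = (12.5 − 12.3)/(2.28/√17) = 0.3617
df = n − 1 = 16
p-value = P(T ≥ 0.3617) ≈ 0.3612
Since p ≈ 0.3612 > α = 0.025, fail to reject H0; the data do not provide sufficient evidence against H0.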